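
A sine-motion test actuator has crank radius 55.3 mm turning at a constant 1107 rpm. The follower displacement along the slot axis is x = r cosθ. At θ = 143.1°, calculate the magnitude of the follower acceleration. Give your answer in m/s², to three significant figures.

594

ω = 115.9 rad/s (from 1107 rpm).
x = r cosθ ⇒ ẍ = −rω² cosθ (ω constant).
|a| = rω²|cosθ| = 0.0553·(115.9)²·|cos 143.1°| = 594.29 m/s².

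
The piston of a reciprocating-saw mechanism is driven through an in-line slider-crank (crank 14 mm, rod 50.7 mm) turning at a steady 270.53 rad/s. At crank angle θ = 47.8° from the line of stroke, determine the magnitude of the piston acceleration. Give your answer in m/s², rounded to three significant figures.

ω = 270.5 rad/s
x(θ) = r cosθ + √(L² − r² sin²θ); with ω constant, a = ω²·d²x/dθ².
d²x/dθ² = −r cosθ − r²(cos2θ)/√u − r⁴ sin²2θ/(4u^{3/2}),  u = L² − r² sin²θ = 0.00246293 m².
Substituting r = 0.014 m, L = 0.0507 m, θ = 47.8°: d²x/dθ² = -0.0090965 m.
a = ω²·d²x/dθ² = (270.5)²·(-0.0090965) = -665.74 m/s²;  |a| = 665.74 m/s².

666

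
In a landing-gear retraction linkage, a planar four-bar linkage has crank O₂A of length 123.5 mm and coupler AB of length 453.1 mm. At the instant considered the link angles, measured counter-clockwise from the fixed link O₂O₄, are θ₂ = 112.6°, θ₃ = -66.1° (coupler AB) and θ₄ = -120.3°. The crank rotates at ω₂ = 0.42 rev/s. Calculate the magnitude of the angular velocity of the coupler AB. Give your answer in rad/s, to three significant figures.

ω₂ = 2.639 rad/s (from 0.42 rev/s).
Differentiating the loop-closure r₂e^{iθ₂}+r₃e^{iθ₃}=r₁+r₄e^{iθ₄} gives r₂ω₂e^{iθ₂}+r₃ω₃e^{iθ₃}=r₄ω₄e^{iθ₄}.
Eliminating the other unknown: ω₃ = r₂ω₂ sin(θ₄−θ₂) / [r₃ sin(θ₃−θ₄)].
Numerator sine = +0.79758; denominator sine = +0.81106.
Result = 0.1235·2.639·(+0.79758) / (0.4531·(+0.81106)) = +0.70733 rad/s; magnitude 0.70733 rad/s.

0.707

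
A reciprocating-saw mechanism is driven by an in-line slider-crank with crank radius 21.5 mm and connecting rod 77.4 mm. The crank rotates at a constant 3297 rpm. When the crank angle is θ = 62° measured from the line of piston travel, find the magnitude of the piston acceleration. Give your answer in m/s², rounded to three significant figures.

ω = 2π·3297/60 = 345.3 rad/s
x(θ) = r cosθ + √(L² − r² sin²θ); with ω constant, a = ω²·d²x/dθ².
d²x/dθ² = −r cosθ − r²(cos2θ)/√u − r⁴ sin²2θ/(4u^{3/2}),  u = L² − r² sin²θ = 0.00563039 m².
Substituting r = 0.0215 m, L = 0.0774 m, θ = 62°: d²x/dθ² = -0.0067357 m.
a = ω²·d²x/dθ² = (345.3)²·(-0.0067357) = -802.93 m/s²;  |a| = 802.93 m/s².

803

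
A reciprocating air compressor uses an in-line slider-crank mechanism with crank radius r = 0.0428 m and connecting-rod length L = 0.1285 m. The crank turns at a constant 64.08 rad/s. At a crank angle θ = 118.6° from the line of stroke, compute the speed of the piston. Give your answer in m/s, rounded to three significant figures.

2.01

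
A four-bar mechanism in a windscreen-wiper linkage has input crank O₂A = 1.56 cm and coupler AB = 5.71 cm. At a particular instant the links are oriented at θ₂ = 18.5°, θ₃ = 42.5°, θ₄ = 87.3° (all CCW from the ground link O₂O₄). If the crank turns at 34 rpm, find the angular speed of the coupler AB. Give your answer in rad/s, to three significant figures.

1.29

ω₂ = 3.56 rad/s (from 34 rpm).
Differentiating the loop-closure r₂e^{iθ₂}+r₃e^{iθ₃}=r₁+r₄e^{iθ₄} gives r₂ω₂e^{iθ₂}+r₃ω₃e^{iθ₃}=r₄ω₄e^{iθ₄}.
Eliminating the other unknown: ω₃ = r₂ω₂ sin(θ₄−θ₂) / [r₃ sin(θ₃−θ₄)].
Numerator sine = +0.93232; denominator sine = -0.70463.
Result = 0.0156·3.56·(+0.93232) / (0.0571·(-0.70463)) = -1.2871 rad/s; magnitude 1.2871 rad/s.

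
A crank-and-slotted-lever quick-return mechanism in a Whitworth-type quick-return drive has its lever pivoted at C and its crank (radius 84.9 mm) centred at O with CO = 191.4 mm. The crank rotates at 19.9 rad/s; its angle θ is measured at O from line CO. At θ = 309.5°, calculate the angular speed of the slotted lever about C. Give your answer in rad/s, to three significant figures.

5.41

ω = 19.9 rad/s
Crank pin A relative to C: A = (d + r cosθ, r sinθ); lever angle φ = atan2(r sinθ, d + r cosθ).
Differentiating tanφ: φ̇ = rω(d cosθ + r)/(d² + r² + 2dr cosθ).
d² + r² + 2dr cosθ = |CA|² = 0.0645143 m²;  d cosθ + r = +0.20665 m.
|ω_lever| = |0.0849·19.9·+0.20665| / 0.0645143 = 5.4117 rad/s.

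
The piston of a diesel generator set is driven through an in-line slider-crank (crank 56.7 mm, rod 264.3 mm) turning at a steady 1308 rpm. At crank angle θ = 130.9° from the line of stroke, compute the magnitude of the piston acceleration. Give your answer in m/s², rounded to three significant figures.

ω = 2π·1308/60 = 137 rad/s
x(θ) = r cosθ + √(L² − r² sin²θ); with ω constant, a = ω²·d²x/dθ².
d²x/dθ² = −r cosθ − r²(cos2θ)/√u − r⁴ sin²2θ/(4u^{3/2}),  u = L² − r² sin²θ = 0.0680178 m².
Substituting r = 0.0567 m, L = 0.2643 m, θ = 130.9°: d²x/dθ² = +0.038739 m.
a = ω²·d²x/dθ² = (137)²·(+0.038739) = +726.82 m/s²;  |a| = 726.82 m/s².

727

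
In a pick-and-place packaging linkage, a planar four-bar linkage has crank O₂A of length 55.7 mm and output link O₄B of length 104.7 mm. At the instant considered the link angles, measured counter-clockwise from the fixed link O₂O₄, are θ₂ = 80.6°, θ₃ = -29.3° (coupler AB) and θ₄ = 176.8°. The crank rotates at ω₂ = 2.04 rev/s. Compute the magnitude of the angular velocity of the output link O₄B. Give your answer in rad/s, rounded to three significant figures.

14.6

ω₂ = 12.82 rad/s (from 2.04 rev/s).
Differentiating the loop-closure r₂e^{iθ₂}+r₃e^{iθ₃}=r₁+r₄e^{iθ₄} gives r₂ω₂e^{iθ₂}+r₃ω₃e^{iθ₃}=r₄ω₄e^{iθ₄}.
Eliminating the other unknown: ω₄ = r₂ω₂ sin(θ₂−θ₃) / [r₄ sin(θ₄−θ₃)].
Numerator sine = +0.94029; denominator sine = -0.43994.
Result = 0.0557·12.82·(+0.94029) / (0.1047·(-0.43994)) = -14.574 rad/s; magnitude 14.574 rad/s.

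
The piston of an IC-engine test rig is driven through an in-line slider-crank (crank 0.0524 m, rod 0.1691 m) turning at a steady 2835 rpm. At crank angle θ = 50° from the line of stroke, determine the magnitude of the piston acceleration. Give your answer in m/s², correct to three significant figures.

ω = 2π·2835/60 = 296.9 rad/s
x(θ) = r cosθ + √(L² − r² sin²θ); with ω constant, a = ω²·d²x/dθ².
d²x/dθ² = −r cosθ − r²(cos2θ)/√u − r⁴ sin²2θ/(4u^{3/2}),  u = L² − r² sin²θ = 0.0269835 m².
Substituting r = 0.0524 m, L = 0.1691 m, θ = 50°: d²x/dθ² = -0.031192 m.
a = ω²·d²x/dθ² = (296.9)²·(-0.031192) = -2749.2 m/s²;  |a| = 2749.2 m/s².

2750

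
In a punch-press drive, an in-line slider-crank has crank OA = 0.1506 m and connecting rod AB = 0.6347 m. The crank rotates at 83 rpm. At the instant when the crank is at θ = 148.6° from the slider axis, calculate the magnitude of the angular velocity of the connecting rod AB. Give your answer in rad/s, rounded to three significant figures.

1.77

ω = 8.692 rad/s (converted from 83 rpm).
The rod makes angle φ with the slider axis where L sinφ = r sinθ; differentiating, L cosφ·φ̇ = r ω cosθ.
L cosφ = √(L² − r² sin²θ) = 0.62983 m.
|ω_rod| = r ω |cosθ| / √(L² − r² sin²θ) = 0.1506·8.692·0.85355/0.62983 = 1.7739 rad/s.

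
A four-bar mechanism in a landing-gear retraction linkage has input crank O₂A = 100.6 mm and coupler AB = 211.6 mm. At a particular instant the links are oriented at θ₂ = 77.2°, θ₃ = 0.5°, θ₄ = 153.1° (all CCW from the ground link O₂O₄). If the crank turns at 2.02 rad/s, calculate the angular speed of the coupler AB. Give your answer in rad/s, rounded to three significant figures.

2.02

ω₂ = 2.02 rad/s
Differentiating the loop-closure r₂e^{iθ₂}+r₃e^{iθ₃}=r₁+r₄e^{iθ₄} gives r₂ω₂e^{iθ₂}+r₃ω₃e^{iθ₃}=r₄ω₄e^{iθ₄}.
Eliminating the other unknown: ω₃ = r₂ω₂ sin(θ₄−θ₂) / [r₃ sin(θ₃−θ₄)].
Numerator sine = +0.96987; denominator sine = -0.46020.
Result = 0.1006·2.02·(+0.96987) / (0.2116·(-0.46020)) = -2.024 rad/s; magnitude 2.024 rad/s.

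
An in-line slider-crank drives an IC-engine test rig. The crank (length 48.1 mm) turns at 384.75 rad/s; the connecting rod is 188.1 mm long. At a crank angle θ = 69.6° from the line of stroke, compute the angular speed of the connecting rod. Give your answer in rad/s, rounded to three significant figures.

35.3

ω = 384.8 rad/s
The rod makes angle φ with the slider axis where L sinφ = r sinθ; differentiating, L cosφ·φ̇ = r ω cosθ.
L cosφ = √(L² − r² sin²θ) = 0.18262 m.
|ω_rod| = r ω |cosθ| / √(L² − r² sin²θ) = 0.0481·384.8·0.34857/0.18262 = 35.324 rad/s.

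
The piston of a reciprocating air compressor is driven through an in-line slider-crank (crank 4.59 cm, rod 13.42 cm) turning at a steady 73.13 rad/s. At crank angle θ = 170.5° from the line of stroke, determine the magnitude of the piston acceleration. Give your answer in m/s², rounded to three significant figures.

162

ω = 73.13 rad/s
x(θ) = r cosθ + √(L² − r² sin²θ); with ω constant, a = ω²·d²x/dθ².
d²x/dθ² = −r cosθ − r²(cos2θ)/√u − r⁴ sin²2θ/(4u^{3/2}),  u = L² − r² sin²θ = 0.0179522 m².
Substituting r = 0.0459 m, L = 0.1342 m, θ = 170.5°: d²x/dθ² = +0.030354 m.
a = ω²·d²x/dθ² = (73.13)²·(+0.030354) = +162.33 m/s²;  |a| = 162.33 m/s².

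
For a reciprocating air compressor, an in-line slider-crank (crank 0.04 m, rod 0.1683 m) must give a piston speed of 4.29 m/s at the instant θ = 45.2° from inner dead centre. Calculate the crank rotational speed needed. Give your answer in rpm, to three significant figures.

For an in-line slider-crank, |v_piston| = rω|sinθ|·[1 + r cosθ/√(L² − r² sin²θ)].
With r = 0.04 m, L = 0.1683 m, θ = 45.2°: the bracketed kinematic factor |dx/dθ| = 0.033205 m.
ω = v/|dx/dθ| = 4.29/0.033205 = 129.2 rad/s.
N = 60ω/(2π) = 1233.7 rpm.

1230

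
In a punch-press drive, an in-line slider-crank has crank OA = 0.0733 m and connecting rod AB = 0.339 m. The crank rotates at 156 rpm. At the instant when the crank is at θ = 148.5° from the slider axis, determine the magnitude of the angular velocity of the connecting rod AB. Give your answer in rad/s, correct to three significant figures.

ω = 16.34 rad/s (converted from 156 rpm).
The rod makes angle φ with the slider axis where L sinφ = r sinθ; differentiating, L cosφ·φ̇ = r ω cosθ.
L cosφ = √(L² − r² sin²θ) = 0.33683 m.
|ω_rod| = r ω |cosθ| / √(L² − r² sin²θ) = 0.0733·16.34·0.85264/0.33683 = 3.0312 rad/s.

3.03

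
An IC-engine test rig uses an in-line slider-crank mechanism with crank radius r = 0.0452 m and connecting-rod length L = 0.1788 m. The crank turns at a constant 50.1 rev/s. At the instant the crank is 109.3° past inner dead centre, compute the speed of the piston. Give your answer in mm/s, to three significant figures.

12300

ω = 2π·50.1 = 314.8 rad/s
For an in-line slider-crank, x = r cosθ + √(L² − r² sin²θ), so v = −rω sinθ·[1 + r cosθ/√(L² − r² sin²θ)].
With r = 0.0452 m, L = 0.1788 m, θ = 109.3°: √(L² − r² sin²θ) = 0.17364 m.
v = −0.0452·314.8·0.94380·[1 + 0.0452·-0.33051/0.17364] = -12.273 m/s.
|v| = 12.273 m/s = 12273 mm/s.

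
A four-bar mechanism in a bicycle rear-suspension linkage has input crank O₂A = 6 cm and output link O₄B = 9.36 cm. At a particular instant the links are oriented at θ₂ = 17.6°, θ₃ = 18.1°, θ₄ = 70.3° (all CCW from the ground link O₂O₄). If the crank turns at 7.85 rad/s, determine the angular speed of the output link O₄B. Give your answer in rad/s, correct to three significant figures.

0.0556

ω₂ = 7.85 rad/s
Differentiating the loop-closure r₂e^{iθ₂}+r₃e^{iθ₃}=r₁+r₄e^{iθ₄} gives r₂ω₂e^{iθ₂}+r₃ω₃e^{iθ₃}=r₄ω₄e^{iθ₄}.
Eliminating the other unknown: ω₄ = r₂ω₂ sin(θ₂−θ₃) / [r₄ sin(θ₄−θ₃)].
Numerator sine = -0.00873; denominator sine = +0.79016.
Result = 0.06·7.85·(-0.00873) / (0.0936·(+0.79016)) = -0.055574 rad/s; magnitude 0.055574 rad/s.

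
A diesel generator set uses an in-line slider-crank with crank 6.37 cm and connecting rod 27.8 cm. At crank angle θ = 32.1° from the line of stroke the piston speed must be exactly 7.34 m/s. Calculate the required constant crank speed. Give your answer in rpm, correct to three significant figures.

For an in-line slider-crank, |v_piston| = rω|sinθ|·[1 + r cosθ/√(L² − r² sin²θ)].
With r = 0.0637 m, L = 0.278 m, θ = 32.1°: the bracketed kinematic factor |dx/dθ| = 0.04047 m.
ω = v/|dx/dθ| = 7.34/0.04047 = 181.37 rad/s.
N = 60ω/(2π) = 1732 rpm.

1730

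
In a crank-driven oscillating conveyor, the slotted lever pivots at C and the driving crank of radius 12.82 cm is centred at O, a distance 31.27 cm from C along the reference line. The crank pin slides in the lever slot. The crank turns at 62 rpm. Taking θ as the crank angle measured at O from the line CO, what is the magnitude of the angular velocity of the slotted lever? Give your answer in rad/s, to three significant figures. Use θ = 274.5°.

ω = 6.493 rad/s (from 62 rpm).
Crank pin A relative to C: A = (d + r cosθ, r sinθ); lever angle φ = atan2(r sinθ, d + r cosθ).
Differentiating tanφ: φ̇ = rω(d cosθ + r)/(d² + r² + 2dr cosθ).
d² + r² + 2dr cosθ = |CA|² = 0.120507 m²;  d cosθ + r = +0.15273 m.
|ω_lever| = |0.1282·6.493·+0.15273| / 0.120507 = 1.055 rad/s.

1.05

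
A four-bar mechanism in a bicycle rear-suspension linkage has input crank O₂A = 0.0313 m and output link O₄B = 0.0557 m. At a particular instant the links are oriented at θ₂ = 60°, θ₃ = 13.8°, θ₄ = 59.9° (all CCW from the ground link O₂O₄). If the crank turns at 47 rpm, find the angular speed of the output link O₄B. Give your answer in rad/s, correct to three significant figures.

ω₂ = 4.922 rad/s (from 47 rpm).
Differentiating the loop-closure r₂e^{iθ₂}+r₃e^{iθ₃}=r₁+r₄e^{iθ₄} gives r₂ω₂e^{iθ₂}+r₃ω₃e^{iθ₃}=r₄ω₄e^{iθ₄}.
Eliminating the other unknown: ω₄ = r₂ω₂ sin(θ₂−θ₃) / [r₄ sin(θ₄−θ₃)].
Numerator sine = +0.72176; denominator sine = +0.72055.
Result = 0.0313·4.922·(+0.72176) / (0.0557·(+0.72055)) = +2.7704 rad/s; magnitude 2.7704 rad/s.

2.77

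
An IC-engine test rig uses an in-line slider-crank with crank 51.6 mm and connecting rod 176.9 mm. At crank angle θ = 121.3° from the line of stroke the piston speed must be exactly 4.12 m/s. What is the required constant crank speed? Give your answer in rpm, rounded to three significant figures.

1060

For an in-line slider-crank, |v_piston| = rω|sinθ|·[1 + r cosθ/√(L² − r² sin²θ)].
With r = 0.0516 m, L = 0.1769 m, θ = 121.3°: the bracketed kinematic factor |dx/dθ| = 0.037191 m.
ω = v/|dx/dθ| = 4.12/0.037191 = 110.78 rad/s.
N = 60ω/(2π) = 1057.9 rpm.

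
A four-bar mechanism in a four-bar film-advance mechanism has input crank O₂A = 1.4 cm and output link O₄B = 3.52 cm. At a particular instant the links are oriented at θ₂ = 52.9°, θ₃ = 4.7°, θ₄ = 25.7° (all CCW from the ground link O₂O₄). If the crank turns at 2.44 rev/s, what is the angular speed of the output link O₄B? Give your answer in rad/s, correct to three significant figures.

ω₂ = 15.33 rad/s (from 2.44 rev/s).
Differentiating the loop-closure r₂e^{iθ₂}+r₃e^{iθ₃}=r₁+r₄e^{iθ₄} gives r₂ω₂e^{iθ₂}+r₃ω₃e^{iθ₃}=r₄ω₄e^{iθ₄}.
Eliminating the other unknown: ω₄ = r₂ω₂ sin(θ₂−θ₃) / [r₄ sin(θ₄−θ₃)].
Numerator sine = +0.74548; denominator sine = +0.35837.
Result = 0.014·15.33·(+0.74548) / (0.0352·(+0.35837)) = +12.684 rad/s; magnitude 12.684 rad/s.

12.7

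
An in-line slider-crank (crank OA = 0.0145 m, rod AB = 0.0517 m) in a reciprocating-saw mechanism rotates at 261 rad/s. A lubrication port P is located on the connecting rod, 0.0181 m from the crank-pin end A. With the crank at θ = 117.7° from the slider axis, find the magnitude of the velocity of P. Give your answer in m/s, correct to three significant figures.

ω = 261 rad/s.  Crank-pin speed |V_A| = rω = 3.7845 m/s, perpendicular to OA.
Rod angle: sinφ = −(r/L) sinθ ⇒ φ = -14.378°; ω_rod = −rω cosθ/√(L²−r²sin²θ) = +35.127 rad/s.
V_P = V_A + ω_rod × AP, with AP = 0.0181 m along the rod.
Components: V_Px = −rω sinθ − a·ω_rod·sinφ = -3.1929 m/s;  V_Py = rω cosθ + a·ω_rod·cosφ = -1.1433 m/s.
|V_P| = √(V_Px² + V_Py²) = 3.3914 m/s.

3.39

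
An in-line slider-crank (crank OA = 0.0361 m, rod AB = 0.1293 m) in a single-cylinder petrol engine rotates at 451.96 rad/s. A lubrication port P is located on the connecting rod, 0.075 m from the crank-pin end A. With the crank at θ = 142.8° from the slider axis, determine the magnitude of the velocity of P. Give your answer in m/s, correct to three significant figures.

ω = 452 rad/s.  Crank-pin speed |V_A| = rω = 16.316 m/s, perpendicular to OA.
Rod angle: sinφ = −(r/L) sinθ ⇒ φ = -9.718°; ω_rod = −rω cosθ/√(L²−r²sin²θ) = +101.97 rad/s.
V_P = V_A + ω_rod × AP, with AP = 0.075 m along the rod.
Components: V_Px = −rω sinθ − a·ω_rod·sinφ = -8.5735 m/s;  V_Py = rω cosθ + a·ω_rod·cosφ = -5.4577 m/s.
|V_P| = √(V_Px² + V_Py²) = 10.163 m/s.

10.2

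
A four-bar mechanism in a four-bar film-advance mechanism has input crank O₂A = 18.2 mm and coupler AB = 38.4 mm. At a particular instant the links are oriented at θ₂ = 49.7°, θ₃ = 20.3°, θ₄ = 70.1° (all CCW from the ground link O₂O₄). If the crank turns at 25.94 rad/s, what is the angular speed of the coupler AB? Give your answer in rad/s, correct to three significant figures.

5.61

ω₂ = 25.94 rad/s
Differentiating the loop-closure r₂e^{iθ₂}+r₃e^{iθ₃}=r₁+r₄e^{iθ₄} gives r₂ω₂e^{iθ₂}+r₃ω₃e^{iθ₃}=r₄ω₄e^{iθ₄}.
Eliminating the other unknown: ω₃ = r₂ω₂ sin(θ₄−θ₂) / [r₃ sin(θ₃−θ₄)].
Numerator sine = +0.34857; denominator sine = -0.76380.
Result = 0.0182·25.94·(+0.34857) / (0.0384·(-0.76380)) = -5.6108 rad/s; magnitude 5.6108 rad/s.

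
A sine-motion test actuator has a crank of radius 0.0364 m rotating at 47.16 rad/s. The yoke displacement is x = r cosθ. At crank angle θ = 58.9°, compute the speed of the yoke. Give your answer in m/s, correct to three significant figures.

1.47

ω = 47.16 rad/s
x = r cosθ ⇒ ẋ = −rω sinθ.
|v| = rω|sinθ| = 0.0364·47.16·|sin 58.9°| = 1.4699 m/s.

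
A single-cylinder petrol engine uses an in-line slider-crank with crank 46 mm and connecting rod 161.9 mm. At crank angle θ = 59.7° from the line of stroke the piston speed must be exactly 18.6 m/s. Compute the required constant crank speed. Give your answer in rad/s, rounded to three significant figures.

408

For an in-line slider-crank, |v_piston| = rω|sinθ|·[1 + r cosθ/√(L² − r² sin²θ)].
With r = 0.046 m, L = 0.1619 m, θ = 59.7°: the bracketed kinematic factor |dx/dθ| = 0.045589 m.
ω = v/|dx/dθ| = 18.6/0.045589 = 407.99 rad/s.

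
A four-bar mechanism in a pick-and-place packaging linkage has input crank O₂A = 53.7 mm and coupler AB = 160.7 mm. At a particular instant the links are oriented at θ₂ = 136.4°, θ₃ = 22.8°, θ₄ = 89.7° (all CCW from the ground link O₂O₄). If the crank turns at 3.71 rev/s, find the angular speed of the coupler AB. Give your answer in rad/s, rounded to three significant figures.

6.16

ω₂ = 23.31 rad/s (from 3.71 rev/s).
Differentiating the loop-closure r₂e^{iθ₂}+r₃e^{iθ₃}=r₁+r₄e^{iθ₄} gives r₂ω₂e^{iθ₂}+r₃ω₃e^{iθ₃}=r₄ω₄e^{iθ₄}.
Eliminating the other unknown: ω₃ = r₂ω₂ sin(θ₄−θ₂) / [r₃ sin(θ₃−θ₄)].
Numerator sine = -0.72777; denominator sine = -0.91982.
Result = 0.0537·23.31·(-0.72777) / (0.1607·(-0.91982)) = +6.1632 rad/s; magnitude 6.1632 rad/s.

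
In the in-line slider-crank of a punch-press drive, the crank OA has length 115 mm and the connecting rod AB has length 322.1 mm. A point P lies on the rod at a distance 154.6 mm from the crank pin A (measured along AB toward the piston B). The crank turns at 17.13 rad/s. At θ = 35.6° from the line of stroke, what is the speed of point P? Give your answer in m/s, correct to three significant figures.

1.55

ω = 17.13 rad/s.  Crank-pin speed |V_A| = rω = 1.9699 m/s, perpendicular to OA.
Rod angle: sinφ = −(r/L) sinθ ⇒ φ = -11.996°; ω_rod = −rω cosθ/√(L²−r²sin²θ) = -5.0839 rad/s.
V_P = V_A + ω_rod × AP, with AP = 0.1546 m along the rod.
Components: V_Px = −rω sinθ − a·ω_rod·sinφ = -1.3101 m/s;  V_Py = rω cosθ + a·ω_rod·cosφ = +0.83296 m/s.
|V_P| = √(V_Px² + V_Py²) = 1.5525 m/s.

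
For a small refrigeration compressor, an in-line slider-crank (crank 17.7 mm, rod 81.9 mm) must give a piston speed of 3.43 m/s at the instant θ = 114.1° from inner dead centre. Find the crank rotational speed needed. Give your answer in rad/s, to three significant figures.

233

For an in-line slider-crank, |v_piston| = rω|sinθ|·[1 + r cosθ/√(L² − r² sin²θ)].
With r = 0.0177 m, L = 0.0819 m, θ = 114.1°: the bracketed kinematic factor |dx/dθ| = 0.014703 m.
ω = v/|dx/dθ| = 3.43/0.014703 = 233.29 rad/s.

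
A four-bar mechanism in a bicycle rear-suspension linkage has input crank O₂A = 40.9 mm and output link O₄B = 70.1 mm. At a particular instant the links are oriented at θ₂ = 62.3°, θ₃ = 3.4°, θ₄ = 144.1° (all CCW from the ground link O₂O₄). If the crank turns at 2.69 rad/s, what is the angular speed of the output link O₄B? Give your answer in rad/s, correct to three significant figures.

ω₂ = 2.69 rad/s
Differentiating the loop-closure r₂e^{iθ₂}+r₃e^{iθ₃}=r₁+r₄e^{iθ₄} gives r₂ω₂e^{iθ₂}+r₃ω₃e^{iθ₃}=r₄ω₄e^{iθ₄}.
Eliminating the other unknown: ω₄ = r₂ω₂ sin(θ₂−θ₃) / [r₄ sin(θ₄−θ₃)].
Numerator sine = +0.85627; denominator sine = +0.63338.
Result = 0.0409·2.69·(+0.85627) / (0.0701·(+0.63338)) = +2.1218 rad/s; magnitude 2.1218 rad/s.

2.12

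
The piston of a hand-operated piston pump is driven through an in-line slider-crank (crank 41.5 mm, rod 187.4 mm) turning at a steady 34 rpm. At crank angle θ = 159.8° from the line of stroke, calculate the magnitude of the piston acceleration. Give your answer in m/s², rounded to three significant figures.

0.404

ω = 2π·34/60 = 3.56 rad/s
x(θ) = r cosθ + √(L² − r² sin²θ); with ω constant, a = ω²·d²x/dθ².
d²x/dθ² = −r cosθ − r²(cos2θ)/√u − r⁴ sin²2θ/(4u^{3/2}),  u = L² − r² sin²θ = 0.0349134 m².
Substituting r = 0.0415 m, L = 0.1874 m, θ = 159.8°: d²x/dθ² = +0.03188 m.
a = ω²·d²x/dθ² = (3.56)²·(+0.03188) = +0.40415 m/s²;  |a| = 0.40415 m/s².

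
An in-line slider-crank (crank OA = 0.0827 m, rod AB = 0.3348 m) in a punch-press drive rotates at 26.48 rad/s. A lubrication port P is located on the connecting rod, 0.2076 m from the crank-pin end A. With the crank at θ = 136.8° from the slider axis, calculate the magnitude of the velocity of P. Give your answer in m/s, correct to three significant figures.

1.46

ω = 26.48 rad/s.  Crank-pin speed |V_A| = rω = 2.1899 m/s, perpendicular to OA.
Rod angle: sinφ = −(r/L) sinθ ⇒ φ = -9.735°; ω_rod = −rω cosθ/√(L²−r²sin²θ) = +4.8378 rad/s.
V_P = V_A + ω_rod × AP, with AP = 0.2076 m along the rod.
Components: V_Px = −rω sinθ − a·ω_rod·sinφ = -1.3293 m/s;  V_Py = rω cosθ + a·ω_rod·cosφ = -0.6065 m/s.
|V_P| = √(V_Px² + V_Py²) = 1.4611 m/s.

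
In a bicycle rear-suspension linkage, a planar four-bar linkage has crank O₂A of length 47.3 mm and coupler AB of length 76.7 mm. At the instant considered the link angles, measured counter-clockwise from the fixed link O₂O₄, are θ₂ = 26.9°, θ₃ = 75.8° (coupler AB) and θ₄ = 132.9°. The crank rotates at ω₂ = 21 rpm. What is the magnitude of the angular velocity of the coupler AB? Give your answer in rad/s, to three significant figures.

ω₂ = 2.199 rad/s (from 21 rpm).
Differentiating the loop-closure r₂e^{iθ₂}+r₃e^{iθ₃}=r₁+r₄e^{iθ₄} gives r₂ω₂e^{iθ₂}+r₃ω₃e^{iθ₃}=r₄ω₄e^{iθ₄}.
Eliminating the other unknown: ω₃ = r₂ω₂ sin(θ₄−θ₂) / [r₃ sin(θ₃−θ₄)].
Numerator sine = +0.96126; denominator sine = -0.83962.
Result = 0.0473·2.199·(+0.96126) / (0.0767·(-0.83962)) = -1.5526 rad/s; magnitude 1.5526 rad/s.

1.55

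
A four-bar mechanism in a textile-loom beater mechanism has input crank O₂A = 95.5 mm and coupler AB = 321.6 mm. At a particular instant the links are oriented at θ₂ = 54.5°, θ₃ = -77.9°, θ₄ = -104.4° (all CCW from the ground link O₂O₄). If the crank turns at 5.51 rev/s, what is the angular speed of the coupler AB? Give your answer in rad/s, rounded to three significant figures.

ω₂ = 34.62 rad/s (from 5.51 rev/s).
Differentiating the loop-closure r₂e^{iθ₂}+r₃e^{iθ₃}=r₁+r₄e^{iθ₄} gives r₂ω₂e^{iθ₂}+r₃ω₃e^{iθ₃}=r₄ω₄e^{iθ₄}.
Eliminating the other unknown: ω₃ = r₂ω₂ sin(θ₄−θ₂) / [r₃ sin(θ₃−θ₄)].
Numerator sine = -0.36000; denominator sine = +0.44620.
Result = 0.0955·34.62·(-0.36000) / (0.3216·(+0.44620)) = -8.2945 rad/s; magnitude 8.2945 rad/s.

8.29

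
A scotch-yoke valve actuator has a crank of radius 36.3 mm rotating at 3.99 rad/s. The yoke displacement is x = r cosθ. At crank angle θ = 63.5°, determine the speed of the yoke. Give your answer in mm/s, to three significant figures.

ω = 3.99 rad/s
x = r cosθ ⇒ ẋ = −rω sinθ.
|v| = rω|sinθ| = 0.0363·3.99·|sin 63.5°| = 0.12962 m/s = 129.62 mm/s.

130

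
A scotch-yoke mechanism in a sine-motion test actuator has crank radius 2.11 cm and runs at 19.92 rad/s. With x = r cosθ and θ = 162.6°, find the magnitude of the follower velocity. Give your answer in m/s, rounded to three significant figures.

0.126

ω = 19.92 rad/s
x = r cosθ ⇒ ẋ = −rω sinθ.
|v| = rω|sinθ| = 0.0211·19.92·|sin 162.6°| = 0.12569 m/s.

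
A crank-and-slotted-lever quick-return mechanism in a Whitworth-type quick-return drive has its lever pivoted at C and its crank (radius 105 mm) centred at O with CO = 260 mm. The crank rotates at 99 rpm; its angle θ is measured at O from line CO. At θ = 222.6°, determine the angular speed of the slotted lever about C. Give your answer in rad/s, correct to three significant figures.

ω = 10.37 rad/s (from 99 rpm).
Crank pin A relative to C: A = (d + r cosθ, r sinθ); lever angle φ = atan2(r sinθ, d + r cosθ).
Differentiating tanφ: φ̇ = rω(d cosθ + r)/(d² + r² + 2dr cosθ).
d² + r² + 2dr cosθ = |CA|² = 0.0384341 m²;  d cosθ + r = -0.086385 m.
|ω_lever| = |0.105·10.37·-0.086385| / 0.0384341 = 2.4467 rad/s.

2.45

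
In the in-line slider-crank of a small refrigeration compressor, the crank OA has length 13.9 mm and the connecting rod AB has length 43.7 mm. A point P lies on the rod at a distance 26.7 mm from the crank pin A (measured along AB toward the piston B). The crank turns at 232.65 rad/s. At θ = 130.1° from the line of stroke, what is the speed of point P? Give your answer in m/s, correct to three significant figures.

2.30

ω = 232.7 rad/s.  Crank-pin speed |V_A| = rω = 3.2338 m/s, perpendicular to OA.
Rod angle: sinφ = −(r/L) sinθ ⇒ φ = -14.082°; ω_rod = −rω cosθ/√(L²−r²sin²θ) = +49.142 rad/s.
V_P = V_A + ω_rod × AP, with AP = 0.0267 m along the rod.
Components: V_Px = −rω sinθ − a·ω_rod·sinφ = -2.1544 m/s;  V_Py = rω cosθ + a·ω_rod·cosφ = -0.81032 m/s.
|V_P| = √(V_Px² + V_Py²) = 2.3017 m/s.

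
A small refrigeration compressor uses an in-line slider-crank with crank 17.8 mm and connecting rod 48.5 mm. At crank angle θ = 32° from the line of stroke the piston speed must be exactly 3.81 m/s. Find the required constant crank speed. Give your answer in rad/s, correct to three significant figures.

For an in-line slider-crank, |v_piston| = rω|sinθ|·[1 + r cosθ/√(L² − r² sin²θ)].
With r = 0.0178 m, L = 0.0485 m, θ = 32°: the bracketed kinematic factor |dx/dθ| = 0.012426 m.
ω = v/|dx/dθ| = 3.81/0.012426 = 306.63 rad/s.

307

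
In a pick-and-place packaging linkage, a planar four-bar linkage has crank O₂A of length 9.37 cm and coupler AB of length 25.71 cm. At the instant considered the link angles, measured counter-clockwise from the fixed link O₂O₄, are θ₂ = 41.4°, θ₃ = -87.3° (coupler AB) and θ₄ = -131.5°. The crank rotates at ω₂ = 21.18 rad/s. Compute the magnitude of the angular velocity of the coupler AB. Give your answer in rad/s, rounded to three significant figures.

ω₂ = 21.18 rad/s
Differentiating the loop-closure r₂e^{iθ₂}+r₃e^{iθ₃}=r₁+r₄e^{iθ₄} gives r₂ω₂e^{iθ₂}+r₃ω₃e^{iθ₃}=r₄ω₄e^{iθ₄}.
Eliminating the other unknown: ω₃ = r₂ω₂ sin(θ₄−θ₂) / [r₃ sin(θ₃−θ₄)].
Numerator sine = -0.12360; denominator sine = +0.69717.
Result = 0.0937·21.18·(-0.12360) / (0.2571·(+0.69717)) = -1.3685 rad/s; magnitude 1.3685 rad/s.

1.37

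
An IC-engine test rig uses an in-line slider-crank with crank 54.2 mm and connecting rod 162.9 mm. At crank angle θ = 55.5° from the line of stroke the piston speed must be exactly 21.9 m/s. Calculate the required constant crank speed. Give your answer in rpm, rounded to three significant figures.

3910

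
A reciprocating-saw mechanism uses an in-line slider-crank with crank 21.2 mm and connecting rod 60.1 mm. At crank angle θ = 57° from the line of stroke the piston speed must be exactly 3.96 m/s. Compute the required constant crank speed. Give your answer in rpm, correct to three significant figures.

For an in-line slider-crank, |v_piston| = rω|sinθ|·[1 + r cosθ/√(L² − r² sin²θ)].
With r = 0.0212 m, L = 0.0601 m, θ = 57°: the bracketed kinematic factor |dx/dθ| = 0.021356 m.
ω = v/|dx/dθ| = 3.96/0.021356 = 185.43 rad/s.
N = 60ω/(2π) = 1770.7 rpm.

1770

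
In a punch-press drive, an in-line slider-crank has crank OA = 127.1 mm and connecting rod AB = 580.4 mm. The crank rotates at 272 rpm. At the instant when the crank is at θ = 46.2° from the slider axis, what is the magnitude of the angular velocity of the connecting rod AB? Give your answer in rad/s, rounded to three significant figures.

ω = 28.48 rad/s (converted from 272 rpm).
The rod makes angle φ with the slider axis where L sinφ = r sinθ; differentiating, L cosφ·φ̇ = r ω cosθ.
L cosφ = √(L² − r² sin²θ) = 0.5731 m.
|ω_rod| = r ω |cosθ| / √(L² − r² sin²θ) = 0.1271·28.48·0.69214/0.5731 = 4.3723 rad/s.

4.37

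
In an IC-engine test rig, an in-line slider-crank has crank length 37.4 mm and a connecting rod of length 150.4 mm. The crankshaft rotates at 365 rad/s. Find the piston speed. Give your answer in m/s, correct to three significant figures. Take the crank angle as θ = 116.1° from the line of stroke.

ω = 365 rad/s
For an in-line slider-crank, x = r cosθ + √(L² − r² sin²θ), so v = −rω sinθ·[1 + r cosθ/√(L² − r² sin²θ)].
With r = 0.0374 m, L = 0.1504 m, θ = 116.1°: √(L² − r² sin²θ) = 0.1466 m.
v = −0.0374·365·0.89803·[1 + 0.0374·-0.43994/0.1466] = -10.883 m/s.
|v| = 10.883 m/s.

10.9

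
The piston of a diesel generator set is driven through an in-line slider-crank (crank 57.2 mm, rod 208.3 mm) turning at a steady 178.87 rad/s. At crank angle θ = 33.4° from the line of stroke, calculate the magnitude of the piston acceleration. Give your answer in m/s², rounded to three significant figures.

1740

ω = 178.9 rad/s
x(θ) = r cosθ + √(L² − r² sin²θ); with ω constant, a = ω²·d²x/dθ².
d²x/dθ² = −r cosθ − r²(cos2θ)/√u − r⁴ sin²2θ/(4u^{3/2}),  u = L² − r² sin²θ = 0.0423974 m².
Substituting r = 0.0572 m, L = 0.2083 m, θ = 33.4°: d²x/dθ² = -0.054272 m.
a = ω²·d²x/dθ² = (178.9)²·(-0.054272) = -1736.4 m/s²;  |a| = 1736.4 m/s².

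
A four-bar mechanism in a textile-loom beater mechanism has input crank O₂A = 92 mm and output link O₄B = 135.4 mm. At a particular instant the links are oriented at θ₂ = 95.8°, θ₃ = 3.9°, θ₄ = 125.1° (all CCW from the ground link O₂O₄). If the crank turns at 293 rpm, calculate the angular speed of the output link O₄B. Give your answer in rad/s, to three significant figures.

ω₂ = 30.68 rad/s (from 293 rpm).
Differentiating the loop-closure r₂e^{iθ₂}+r₃e^{iθ₃}=r₁+r₄e^{iθ₄} gives r₂ω₂e^{iθ₂}+r₃ω₃e^{iθ₃}=r₄ω₄e^{iθ₄}.
Eliminating the other unknown: ω₄ = r₂ω₂ sin(θ₂−θ₃) / [r₄ sin(θ₄−θ₃)].
Numerator sine = +0.99945; denominator sine = +0.85536.
Result = 0.092·30.68·(+0.99945) / (0.1354·(+0.85536)) = +24.36 rad/s; magnitude 24.36 rad/s.

24.4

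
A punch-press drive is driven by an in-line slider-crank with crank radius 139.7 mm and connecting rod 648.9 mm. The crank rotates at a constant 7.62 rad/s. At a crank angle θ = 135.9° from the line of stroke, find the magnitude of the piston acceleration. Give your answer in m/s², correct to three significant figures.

5.75

ω = 7.62 rad/s
x(θ) = r cosθ + √(L² − r² sin²θ); with ω constant, a = ω²·d²x/dθ².
d²x/dθ² = −r cosθ − r²(cos2θ)/√u − r⁴ sin²2θ/(4u^{3/2}),  u = L² − r² sin²θ = 0.41162 m².
Substituting r = 0.1397 m, L = 0.6489 m, θ = 135.9°: d²x/dθ² = +0.099007 m.
a = ω²·d²x/dθ² = (7.62)²·(+0.099007) = +5.7488 m/s²;  |a| = 5.7488 m/s².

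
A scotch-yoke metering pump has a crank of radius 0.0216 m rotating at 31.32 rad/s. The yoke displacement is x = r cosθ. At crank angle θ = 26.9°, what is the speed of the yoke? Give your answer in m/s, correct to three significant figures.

0.306

ω = 31.32 rad/s
x = r cosθ ⇒ ẋ = −rω sinθ.
|v| = rω|sinθ| = 0.0216·31.32·|sin 26.9°| = 0.30608 m/s.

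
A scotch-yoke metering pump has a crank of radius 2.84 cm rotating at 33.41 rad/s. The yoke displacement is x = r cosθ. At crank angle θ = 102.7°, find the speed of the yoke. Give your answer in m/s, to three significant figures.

0.926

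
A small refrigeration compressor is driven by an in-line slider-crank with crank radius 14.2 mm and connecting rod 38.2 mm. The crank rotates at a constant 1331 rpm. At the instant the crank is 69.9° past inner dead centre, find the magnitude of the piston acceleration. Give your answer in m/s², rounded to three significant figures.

ω = 2π·1331/60 = 139.4 rad/s
x(θ) = r cosθ + √(L² − r² sin²θ); with ω constant, a = ω²·d²x/dθ².
d²x/dθ² = −r cosθ − r²(cos2θ)/√u − r⁴ sin²2θ/(4u^{3/2}),  u = L² − r² sin²θ = 0.00128141 m².
Substituting r = 0.0142 m, L = 0.0382 m, θ = 69.9°: d²x/dθ² = -0.0006699 m.
a = ω²·d²x/dθ² = (139.4)²·(-0.0006699) = -13.014 m/s²;  |a| = 13.014 m/s².

13.0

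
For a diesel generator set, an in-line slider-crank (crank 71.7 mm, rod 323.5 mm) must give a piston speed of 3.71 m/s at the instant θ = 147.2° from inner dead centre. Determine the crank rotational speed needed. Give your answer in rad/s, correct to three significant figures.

For an in-line slider-crank, |v_piston| = rω|sinθ|·[1 + r cosθ/√(L² − r² sin²θ)].
With r = 0.0717 m, L = 0.3235 m, θ = 147.2°: the bracketed kinematic factor |dx/dθ| = 0.031552 m.
ω = v/|dx/dθ| = 3.71/0.031552 = 117.58 rad/s.

118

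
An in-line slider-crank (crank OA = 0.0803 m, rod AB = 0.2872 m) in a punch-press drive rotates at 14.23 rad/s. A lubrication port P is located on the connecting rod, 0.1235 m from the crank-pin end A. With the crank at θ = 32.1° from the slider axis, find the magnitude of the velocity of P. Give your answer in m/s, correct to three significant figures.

0.868

ω = 14.23 rad/s.  Crank-pin speed |V_A| = rω = 1.1427 m/s, perpendicular to OA.
Rod angle: sinφ = −(r/L) sinθ ⇒ φ = -8.544°; ω_rod = −rω cosθ/√(L²−r²sin²θ) = -3.4082 rad/s.
V_P = V_A + ω_rod × AP, with AP = 0.1235 m along the rod.
Components: V_Px = −rω sinθ − a·ω_rod·sinφ = -0.66975 m/s;  V_Py = rω cosθ + a·ω_rod·cosφ = +0.55174 m/s.
|V_P| = √(V_Px² + V_Py²) = 0.86774 m/s.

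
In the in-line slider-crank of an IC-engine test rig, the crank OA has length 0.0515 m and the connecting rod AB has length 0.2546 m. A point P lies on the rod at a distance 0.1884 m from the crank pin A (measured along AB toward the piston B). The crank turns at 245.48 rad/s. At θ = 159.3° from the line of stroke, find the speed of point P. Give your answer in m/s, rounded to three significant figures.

ω = 245.5 rad/s.  Crank-pin speed |V_A| = rω = 12.642 m/s, perpendicular to OA.
Rod angle: sinφ = −(r/L) sinθ ⇒ φ = -4.100°; ω_rod = −rω cosθ/√(L²−r²sin²θ) = +46.569 rad/s.
V_P = V_A + ω_rod × AP, with AP = 0.1884 m along the rod.
Components: V_Px = −rω sinθ − a·ω_rod·sinφ = -3.8414 m/s;  V_Py = rω cosθ + a·ω_rod·cosφ = -3.075 m/s.
|V_P| = √(V_Px² + V_Py²) = 4.9205 m/s.

4.92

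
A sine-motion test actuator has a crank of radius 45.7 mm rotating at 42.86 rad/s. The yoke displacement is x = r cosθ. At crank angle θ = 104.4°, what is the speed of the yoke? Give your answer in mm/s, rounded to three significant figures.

1900

ω = 42.86 rad/s
x = r cosθ ⇒ ẋ = −rω sinθ.
|v| = rω|sinθ| = 0.0457·42.86·|sin 104.4°| = 1.8972 m/s = 1897.2 mm/s.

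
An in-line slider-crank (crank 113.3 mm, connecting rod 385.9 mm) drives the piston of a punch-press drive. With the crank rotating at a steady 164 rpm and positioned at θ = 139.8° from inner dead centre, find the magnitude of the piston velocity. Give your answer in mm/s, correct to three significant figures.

ω = 2π·164/60 = 17.17 rad/s
For an in-line slider-crank, x = r cosθ + √(L² − r² sin²θ), so v = −rω sinθ·[1 + r cosθ/√(L² − r² sin²θ)].
With r = 0.1133 m, L = 0.3859 m, θ = 139.8°: √(L² − r² sin²θ) = 0.37891 m.
v = −0.1133·17.17·0.64546·[1 + 0.1133·-0.76380/0.37891] = -0.9691 m/s.
|v| = 0.9691 m/s = 969.1 mm/s.

969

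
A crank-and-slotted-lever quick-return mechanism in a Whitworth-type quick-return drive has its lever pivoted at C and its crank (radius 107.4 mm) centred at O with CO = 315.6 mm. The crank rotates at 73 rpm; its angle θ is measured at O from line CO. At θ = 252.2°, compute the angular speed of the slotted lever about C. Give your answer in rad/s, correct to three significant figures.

ω = 7.645 rad/s (from 73 rpm).
Crank pin A relative to C: A = (d + r cosθ, r sinθ); lever angle φ = atan2(r sinθ, d + r cosθ).
Differentiating tanφ: φ̇ = rω(d cosθ + r)/(d² + r² + 2dr cosθ).
d² + r² + 2dr cosθ = |CA|² = 0.0904148 m²;  d cosθ + r = +0.010923 m.
|ω_lever| = |0.1074·7.645·+0.010923| / 0.0904148 = 0.099184 rad/s.

0.0992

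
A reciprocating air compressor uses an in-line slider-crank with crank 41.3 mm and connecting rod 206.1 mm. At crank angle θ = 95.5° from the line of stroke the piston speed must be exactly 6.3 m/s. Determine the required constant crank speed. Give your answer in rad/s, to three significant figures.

For an in-line slider-crank, |v_piston| = rω|sinθ|·[1 + r cosθ/√(L² − r² sin²θ)].
With r = 0.0413 m, L = 0.2061 m, θ = 95.5°: the bracketed kinematic factor |dx/dθ| = 0.040304 m.
ω = v/|dx/dθ| = 6.3/0.040304 = 156.31 rad/s.

156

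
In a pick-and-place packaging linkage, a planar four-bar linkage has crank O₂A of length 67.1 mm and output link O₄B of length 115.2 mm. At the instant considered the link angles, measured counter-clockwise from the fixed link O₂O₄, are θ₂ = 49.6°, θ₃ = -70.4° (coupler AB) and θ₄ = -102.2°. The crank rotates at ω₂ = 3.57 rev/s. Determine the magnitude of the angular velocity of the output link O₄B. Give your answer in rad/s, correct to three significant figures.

ω₂ = 22.43 rad/s (from 3.57 rev/s).
Differentiating the loop-closure r₂e^{iθ₂}+r₃e^{iθ₃}=r₁+r₄e^{iθ₄} gives r₂ω₂e^{iθ₂}+r₃ω₃e^{iθ₃}=r₄ω₄e^{iθ₄}.
Eliminating the other unknown: ω₄ = r₂ω₂ sin(θ₂−θ₃) / [r₄ sin(θ₄−θ₃)].
Numerator sine = +0.86603; denominator sine = -0.52696.
Result = 0.0671·22.43·(+0.86603) / (0.1152·(-0.52696)) = -21.472 rad/s; magnitude 21.472 rad/s.

21.5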